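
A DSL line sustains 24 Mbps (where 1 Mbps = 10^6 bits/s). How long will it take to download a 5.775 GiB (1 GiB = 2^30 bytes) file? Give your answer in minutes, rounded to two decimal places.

34.45 minutes

5.775 GiB = 6,200,859,033.6 bytes = 49,606,872,268.8 bits
24 Mbps = 24,000,000 bits/s
time = 49,606,872,268.8 / 24,000,000 = 2,066.953 s
2,066.953 s / 60 = 34.45 minutes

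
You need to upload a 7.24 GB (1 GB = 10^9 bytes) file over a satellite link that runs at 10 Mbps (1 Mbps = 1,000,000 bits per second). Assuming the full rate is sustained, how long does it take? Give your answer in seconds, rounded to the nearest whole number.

5,792 seconds

7.24 GB = 7,240,000,000 bytes = 57,920,000,000 bits
10 Mbps = 10,000,000 bits/s
time = 57,920,000,000 / 10,000,000 = 5,792 s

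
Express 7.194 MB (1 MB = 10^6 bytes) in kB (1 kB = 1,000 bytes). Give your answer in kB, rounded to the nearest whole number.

7.194 MB = 7.194 × 10^6 bytes = 7,194,000 bytes
1 kB = 10^3 bytes = 1,000 bytes
7,194,000 / 1,000 = 7,194 kB

7,194 kB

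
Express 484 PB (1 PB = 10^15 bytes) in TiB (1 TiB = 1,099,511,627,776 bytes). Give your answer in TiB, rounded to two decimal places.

440,195.44 TiB

484 PB × 1,000,000,000,000,000 bytes/PB = 484,000,000,000,000,000 bytes
1 TiB = 1,099,511,627,776 bytes
484,000,000,000,000,000 / 1,099,511,627,776 = 440,195.44 TiB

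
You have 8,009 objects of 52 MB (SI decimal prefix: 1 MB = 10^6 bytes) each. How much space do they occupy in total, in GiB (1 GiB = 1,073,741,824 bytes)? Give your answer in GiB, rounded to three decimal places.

Total = 8,009 × 52 MB = 416,468 MB
= 416,468 × 1,000,000 bytes = 416,468,000,000 bytes
1 GiB = 1,073,741,824 bytes
416,468,000,000 / 1,073,741,824 = 387.866 GiB

387.866 GiB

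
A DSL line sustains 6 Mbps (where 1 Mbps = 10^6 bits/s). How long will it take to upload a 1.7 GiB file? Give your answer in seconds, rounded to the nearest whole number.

2,434 seconds

1.7 GiB = 1,825,361,100.8 bytes = 14,602,888,806.4 bits
6 Mbps = 6,000,000 bits/s
time = 14,602,888,806.4 / 6,000,000 = 2,434 s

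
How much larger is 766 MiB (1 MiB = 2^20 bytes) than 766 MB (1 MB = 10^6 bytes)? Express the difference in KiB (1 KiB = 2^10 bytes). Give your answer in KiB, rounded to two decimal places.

766 MiB = 766 × 1,048,576 = 803,209,216 bytes
766 MB = 766 × 1,000,000 = 766,000,000 bytes
difference = 37,209,216 bytes
37,209,216 / 1,024 = 36,337.13 KiB

36,337.13 KiB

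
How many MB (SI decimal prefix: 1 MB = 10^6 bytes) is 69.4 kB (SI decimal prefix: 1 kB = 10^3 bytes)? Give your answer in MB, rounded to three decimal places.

69.4 kB = 69.4 × 10^3 bytes = 69,400 bytes
1 MB = 10^6 bytes = 1,000,000 bytes
69,400 / 1,000,000 = 0.069 MB

0.069 MB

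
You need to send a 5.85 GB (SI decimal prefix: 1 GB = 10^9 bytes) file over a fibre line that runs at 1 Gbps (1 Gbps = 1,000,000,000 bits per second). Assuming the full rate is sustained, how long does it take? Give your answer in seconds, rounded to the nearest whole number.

5.85 GB = 5,850,000,000 bytes = 46,800,000,000 bits
1 Gbps = 1,000,000,000 bits/s
time = 46,800,000,000 / 1,000,000,000 = 47 s

47 seconds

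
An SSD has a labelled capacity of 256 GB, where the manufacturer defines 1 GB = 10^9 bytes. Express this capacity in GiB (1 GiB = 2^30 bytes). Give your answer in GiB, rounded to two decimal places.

238.42 GiB

256 GB × 1,000,000,000 bytes/GB = 256,000,000,000 bytes
1 GiB = 1,073,741,824 bytes
256,000,000,000 / 1,073,741,824 = 238.42 GiB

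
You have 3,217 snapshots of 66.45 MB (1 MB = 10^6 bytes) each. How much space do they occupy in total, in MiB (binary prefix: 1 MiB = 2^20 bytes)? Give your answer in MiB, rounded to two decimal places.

Total = 3,217 × 66.45 MB = 213769.65 MB
= 213769.65 × 1,000,000 bytes = 213,769,650,000 bytes
1 MiB = 1,048,576 bytes
213,769,650,000 / 1,048,576 = 203,866.62 MiB

203,866.62 MiB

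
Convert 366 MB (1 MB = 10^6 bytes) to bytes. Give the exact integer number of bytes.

366,000,000 bytes

366 × 1,000,000 = 366,000,000 bytes  (1 MB = 10^6 bytes)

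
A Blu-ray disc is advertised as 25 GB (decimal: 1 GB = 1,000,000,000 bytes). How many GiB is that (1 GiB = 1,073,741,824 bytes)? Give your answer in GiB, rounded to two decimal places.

23.28 GiB

25 GB × 1,000,000,000 bytes/GB = 25,000,000,000 bytes
1 GiB = 2^30 bytes = 1,073,741,824 bytes
25,000,000,000 / 1,073,741,824 = 23.28 GiB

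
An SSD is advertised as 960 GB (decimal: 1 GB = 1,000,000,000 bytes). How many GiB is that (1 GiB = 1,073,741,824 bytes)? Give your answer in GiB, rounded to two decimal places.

894.07 GiB

960 GB × 1,000,000,000 bytes/GB = 960,000,000,000 bytes
1 GiB = 1,073,741,824 bytes
960,000,000,000 / 1,073,741,824 = 894.07 GiB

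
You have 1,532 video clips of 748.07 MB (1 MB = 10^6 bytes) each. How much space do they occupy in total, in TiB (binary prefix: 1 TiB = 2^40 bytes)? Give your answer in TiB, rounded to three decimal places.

Total = 1,532 × 748.07 MB = 1146043.24 MB
= 1146043.24 × 1,000,000 bytes = 1,146,043,240,000 bytes
1 TiB = 1,099,511,627,776 bytes
1,146,043,240,000 / 1,099,511,627,776 = 1.042 TiB

1.042 TiB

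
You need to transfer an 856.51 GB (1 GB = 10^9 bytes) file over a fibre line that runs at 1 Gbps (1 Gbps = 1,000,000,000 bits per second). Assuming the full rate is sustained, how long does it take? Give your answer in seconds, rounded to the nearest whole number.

856.51 GB = 856,510,000,000 bytes = 6,852,080,000,000 bits
1 Gbps = 1,000,000,000 bits/s
time = 6,852,080,000,000 / 1,000,000,000 = 6,852 s

6,852 seconds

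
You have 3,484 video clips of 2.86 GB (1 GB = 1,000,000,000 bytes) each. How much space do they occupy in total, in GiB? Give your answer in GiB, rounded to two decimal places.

Total = 3,484 × 2.86 GB = 9964.24 GB
= 9964.24 × 1,000,000,000 bytes = 9,964,240,000,000 bytes
1 GiB = 1,073,741,824 bytes
9,964,240,000,000 / 1,073,741,824 = 9,279.92 GiB

9,279.92 GiB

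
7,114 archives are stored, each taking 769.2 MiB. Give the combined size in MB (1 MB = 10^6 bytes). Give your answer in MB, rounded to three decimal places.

Total = 7,114 × 769.2 MiB = 5472088.8 MiB
= 5472088.8 × 1,048,576 bytes = 5,737,900,985,548.8 bytes
1 MB = 1,000,000 bytes
5,737,900,985,548.8 / 1,000,000 = 5,737,900.986 MB

5,737,900.986 MB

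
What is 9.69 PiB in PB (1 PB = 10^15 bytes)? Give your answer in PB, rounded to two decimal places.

9.69 PiB × 1,125,899,906,842,624 bytes/PiB = 10,909,970,097,305,026.56 bytes
1 PB = 1,000,000,000,000,000 bytes
10,909,970,097,305,026.56 / 1,000,000,000,000,000 = 10.91 PB

10.91 PB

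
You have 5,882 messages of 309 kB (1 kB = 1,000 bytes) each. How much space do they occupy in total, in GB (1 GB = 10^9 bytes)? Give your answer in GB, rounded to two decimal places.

Total = 5,882 × 309 kB = 1,817,538 kB
= 1,817,538 × 1,000 bytes = 1,817,538,000 bytes
1 GB = 1,000,000,000 bytes
1,817,538,000 / 1,000,000,000 = 1.82 GB

1.82 GB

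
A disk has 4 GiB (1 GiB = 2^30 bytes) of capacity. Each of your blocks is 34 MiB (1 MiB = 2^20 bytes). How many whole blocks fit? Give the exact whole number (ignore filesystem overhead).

120

Capacity: 4 GiB = 4,294,967,296 bytes
Per item: 34 MiB = 35,651,584 bytes
⌊4,294,967,296 / 35,651,584⌋ = 120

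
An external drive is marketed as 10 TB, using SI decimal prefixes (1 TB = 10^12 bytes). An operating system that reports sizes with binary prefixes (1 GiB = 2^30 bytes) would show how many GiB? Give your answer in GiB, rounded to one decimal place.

9,313.2 GiB

10 TB × 1,000,000,000,000 bytes/TB = 10,000,000,000,000 bytes
1 GiB = 1,073,741,824 bytes
10,000,000,000,000 / 1,073,741,824 = 9,313.2 GiB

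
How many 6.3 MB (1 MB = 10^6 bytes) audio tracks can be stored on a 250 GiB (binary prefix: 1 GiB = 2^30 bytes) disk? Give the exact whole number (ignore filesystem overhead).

42,608

Capacity: 250 GiB = 268,435,456,000 bytes
Per item: 6.3 MB = 6,300,000 bytes
⌊268,435,456,000 / 6,300,000⌋ = 42,608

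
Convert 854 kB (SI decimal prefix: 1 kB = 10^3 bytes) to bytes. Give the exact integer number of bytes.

854,000 bytes

854 × 1,000 = 854,000 bytes  (1 kB = 10^3 bytes)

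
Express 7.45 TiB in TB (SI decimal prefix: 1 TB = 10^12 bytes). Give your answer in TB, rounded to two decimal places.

8.19 TB

7.45 TiB = 7.45 × 2^40 bytes = 8,191,361,626,931.2 bytes
1 TB = 1,000,000,000,000 bytes
8,191,361,626,931.2 / 1,000,000,000,000 = 8.19 TB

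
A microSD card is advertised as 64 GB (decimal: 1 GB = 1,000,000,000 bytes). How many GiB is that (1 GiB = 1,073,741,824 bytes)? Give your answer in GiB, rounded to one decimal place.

64 GB = 64 × 10^9 bytes = 64,000,000,000 bytes
1 GiB = 2^30 bytes = 1,073,741,824 bytes
64,000,000,000 / 1,073,741,824 = 59.6 GiB

59.6 GiB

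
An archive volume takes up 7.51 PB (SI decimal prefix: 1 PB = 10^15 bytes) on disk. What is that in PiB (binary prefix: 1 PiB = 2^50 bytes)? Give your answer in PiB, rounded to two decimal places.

7.51 PB = 7.51 × 10^15 bytes = 7,510,000,000,000,000 bytes
1 PiB = 1,125,899,906,842,624 bytes
7,510,000,000,000,000 / 1,125,899,906,842,624 = 6.67 PiB

6.67 PiB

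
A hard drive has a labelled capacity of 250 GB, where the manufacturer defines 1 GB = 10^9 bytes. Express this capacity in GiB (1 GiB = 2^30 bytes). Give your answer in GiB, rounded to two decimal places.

232.83 GiB

250 GB = 250 × 10^9 bytes = 250,000,000,000 bytes
1 GiB = 2^30 bytes = 1,073,741,824 bytes
250,000,000,000 / 1,073,741,824 = 232.83 GiB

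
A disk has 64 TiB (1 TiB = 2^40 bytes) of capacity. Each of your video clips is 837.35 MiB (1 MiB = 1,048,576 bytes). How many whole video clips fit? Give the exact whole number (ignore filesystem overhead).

Capacity: 64 TiB = 70,368,744,177,664 bytes
Per item: 837.35 MiB = 878,025,113.6 bytes
⌊70,368,744,177,664 / 878,025,113.6⌋ = 80,144

80,144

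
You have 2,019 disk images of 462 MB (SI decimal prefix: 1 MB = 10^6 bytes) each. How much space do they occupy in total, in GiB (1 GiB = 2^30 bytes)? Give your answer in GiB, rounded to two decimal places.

Total = 2,019 × 462 MB = 932,778 MB
= 932,778 × 1,000,000 bytes = 932,778,000,000 bytes
1 GiB = 1,073,741,824 bytes
932,778,000,000 / 1,073,741,824 = 868.72 GiB

868.72 GiB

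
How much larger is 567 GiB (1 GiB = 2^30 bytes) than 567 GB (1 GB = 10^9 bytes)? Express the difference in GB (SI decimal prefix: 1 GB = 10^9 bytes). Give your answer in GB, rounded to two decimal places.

567 GiB = 567 × 1,073,741,824 = 608,811,614,208 bytes
567 GB = 567 × 1,000,000,000 = 567,000,000,000 bytes
difference = 41,811,614,208 bytes
41,811,614,208 / 1,000,000,000 = 41.81 GB

41.81 GB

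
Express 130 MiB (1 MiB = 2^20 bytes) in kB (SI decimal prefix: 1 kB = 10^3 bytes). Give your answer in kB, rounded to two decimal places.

130 MiB = 130 × 2^20 bytes = 136,314,880 bytes
1 kB = 1,000 bytes
136,314,880 / 1,000 = 136,314.88 kB

136,314.88 kB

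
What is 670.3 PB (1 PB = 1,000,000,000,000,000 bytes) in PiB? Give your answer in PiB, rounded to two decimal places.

595.35 PiB

670.3 PB × 1,000,000,000,000,000 bytes/PB = 670,300,000,000,000,000 bytes
1 PiB = 2^50 bytes = 1,125,899,906,842,624 bytes
670,300,000,000,000,000 / 1,125,899,906,842,624 = 595.35 PiB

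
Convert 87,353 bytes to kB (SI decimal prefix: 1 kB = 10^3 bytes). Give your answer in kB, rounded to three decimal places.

87.353 kB

87,353 bytes given.
1 kB = 10^3 bytes = 1,000 bytes
87,353 / 1,000 = 87.353 kB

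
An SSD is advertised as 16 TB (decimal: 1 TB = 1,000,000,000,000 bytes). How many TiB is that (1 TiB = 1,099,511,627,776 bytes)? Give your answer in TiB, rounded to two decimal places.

14.55 TiB

16 TB = 16 × 10^12 bytes = 16,000,000,000,000 bytes
1 TiB = 1,099,511,627,776 bytes
16,000,000,000,000 / 1,099,511,627,776 = 14.55 TiB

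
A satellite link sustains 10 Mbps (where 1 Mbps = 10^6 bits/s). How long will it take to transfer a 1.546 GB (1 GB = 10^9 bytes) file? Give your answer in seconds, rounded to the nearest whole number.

1.546 GB = 1,546,000,000 bytes = 12,368,000,000 bits
10 Mbps = 10,000,000 bits/s
time = 12,368,000,000 / 10,000,000 = 1,237 s

1,237 seconds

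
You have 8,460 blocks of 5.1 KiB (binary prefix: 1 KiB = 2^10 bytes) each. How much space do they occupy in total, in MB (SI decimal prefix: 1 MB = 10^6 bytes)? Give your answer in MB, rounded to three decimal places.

Total = 8,460 × 5.1 KiB = 43,146 KiB
= 43,146 × 1,024 bytes = 44,181,504 bytes
1 MB = 1,000,000 bytes
44,181,504 / 1,000,000 = 44.182 MB

44.182 MB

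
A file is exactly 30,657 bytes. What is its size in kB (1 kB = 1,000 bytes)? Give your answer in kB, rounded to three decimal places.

30,657 bytes given.
1 kB = 10^3 bytes = 1,000 bytes
30,657 / 1,000 = 30.657 kB

30.657 kB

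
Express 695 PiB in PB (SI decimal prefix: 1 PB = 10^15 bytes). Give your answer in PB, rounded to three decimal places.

695 PiB = 695 × 2^50 bytes = 782,500,435,255,623,680 bytes
1 PB = 1,000,000,000,000,000 bytes
782,500,435,255,623,680 / 1,000,000,000,000,000 = 782.500 PB

782.500 PB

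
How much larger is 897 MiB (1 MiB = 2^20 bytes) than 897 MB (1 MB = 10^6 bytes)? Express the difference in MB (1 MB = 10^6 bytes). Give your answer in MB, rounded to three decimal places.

43.573 MB

897 MiB = 897 × 1,048,576 = 940,572,672 bytes
897 MB = 897 × 1,000,000 = 897,000,000 bytes
difference = 43,572,672 bytes
43,572,672 / 1,000,000 = 43.573 MB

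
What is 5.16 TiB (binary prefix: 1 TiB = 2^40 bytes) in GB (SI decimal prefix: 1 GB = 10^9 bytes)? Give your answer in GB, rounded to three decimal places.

5,673.480 GB

5.16 TiB × 1,099,511,627,776 bytes/TiB = 5,673,479,999,324.16 bytes
1 GB = 1,000,000,000 bytes
5,673,479,999,324.16 / 1,000,000,000 = 5,673.480 GB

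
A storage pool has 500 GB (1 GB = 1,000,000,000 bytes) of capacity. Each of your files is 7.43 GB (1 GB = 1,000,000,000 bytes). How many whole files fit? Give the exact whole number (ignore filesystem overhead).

67

Capacity: 500 GB = 500,000,000,000 bytes
Per item: 7.43 GB = 7,430,000,000 bytes
⌊500,000,000,000 / 7,430,000,000⌋ = 67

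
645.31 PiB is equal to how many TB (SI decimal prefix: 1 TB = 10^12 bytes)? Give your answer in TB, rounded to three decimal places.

726,554.469 TB

645.31 PiB = 645.31 × 2^50 bytes = 726,554,468,884,613,693.44 bytes
1 TB = 10^12 bytes = 1,000,000,000,000 bytes
726,554,468,884,613,693.44 / 1,000,000,000,000 = 726,554.469 TB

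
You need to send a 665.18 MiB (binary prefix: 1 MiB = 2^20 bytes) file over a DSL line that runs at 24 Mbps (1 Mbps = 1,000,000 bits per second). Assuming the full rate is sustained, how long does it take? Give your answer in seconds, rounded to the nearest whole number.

665.18 MiB = 697,491,783.68 bytes = 5,579,934,269.44 bits
24 Mbps = 24,000,000 bits/s
time = 5,579,934,269.44 / 24,000,000 = 232 s

232 seconds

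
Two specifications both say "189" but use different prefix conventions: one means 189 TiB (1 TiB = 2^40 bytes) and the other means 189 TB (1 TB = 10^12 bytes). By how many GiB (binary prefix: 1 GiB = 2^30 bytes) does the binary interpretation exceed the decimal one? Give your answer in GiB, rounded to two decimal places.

17,516.03 GiB

189 TiB = 189 × 1,099,511,627,776 = 207,807,697,649,664 bytes
189 TB = 189 × 1,000,000,000,000 = 189,000,000,000,000 bytes
difference = 18,807,697,649,664 bytes
18,807,697,649,664 / 1,073,741,824 = 17,516.03 GiB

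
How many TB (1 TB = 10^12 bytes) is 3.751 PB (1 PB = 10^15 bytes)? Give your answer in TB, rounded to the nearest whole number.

3.751 PB = 3.751 × 10^15 bytes = 3,751,000,000,000,000 bytes
1 TB = 10^12 bytes = 1,000,000,000,000 bytes
3,751,000,000,000,000 / 1,000,000,000,000 = 3,751 TB

3,751 TB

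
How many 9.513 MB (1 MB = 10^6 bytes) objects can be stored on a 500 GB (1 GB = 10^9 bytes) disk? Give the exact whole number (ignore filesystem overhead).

52,559

Capacity: 500 GB = 500,000,000,000 bytes
Per item: 9.513 MB = 9,513,000 bytes
⌊500,000,000,000 / 9,513,000⌋ = 52,559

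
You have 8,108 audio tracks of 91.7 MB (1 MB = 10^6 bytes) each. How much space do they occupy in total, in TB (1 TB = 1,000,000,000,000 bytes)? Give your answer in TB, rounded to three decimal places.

0.744 TB

Total = 8,108 × 91.7 MB = 743503.6 MB
= 743503.6 × 1,000,000 bytes = 743,503,600,000 bytes
1 TB = 1,000,000,000,000 bytes
743,503,600,000 / 1,000,000,000,000 = 0.744 TB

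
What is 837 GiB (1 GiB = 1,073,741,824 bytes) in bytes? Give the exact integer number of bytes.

837 × 1,073,741,824 = 898,721,906,688 bytes

898,721,906,688 bytes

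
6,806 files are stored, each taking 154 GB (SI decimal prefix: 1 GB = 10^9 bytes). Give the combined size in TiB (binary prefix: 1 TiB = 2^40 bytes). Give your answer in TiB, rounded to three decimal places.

953.263 TiB

Total = 6,806 × 154 GB = 1,048,124 GB
= 1,048,124 × 1,000,000,000 bytes = 1,048,124,000,000,000 bytes
1 TiB = 1,099,511,627,776 bytes
1,048,124,000,000,000 / 1,099,511,627,776 = 953.263 TiB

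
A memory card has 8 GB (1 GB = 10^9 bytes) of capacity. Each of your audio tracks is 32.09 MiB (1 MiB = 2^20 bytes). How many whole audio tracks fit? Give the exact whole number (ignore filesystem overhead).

Capacity: 8 GB = 8,000,000,000 bytes
Per item: 32.09 MiB = 33,648,803.84 bytes
⌊8,000,000,000 / 33,648,803.84⌋ = 237

237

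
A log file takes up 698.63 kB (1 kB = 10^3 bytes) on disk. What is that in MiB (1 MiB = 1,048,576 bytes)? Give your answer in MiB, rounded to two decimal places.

698.63 kB × 1,000 bytes/kB = 698,630 bytes
1 MiB = 1,048,576 bytes
698,630 / 1,048,576 = 0.67 MiB

0.67 MiB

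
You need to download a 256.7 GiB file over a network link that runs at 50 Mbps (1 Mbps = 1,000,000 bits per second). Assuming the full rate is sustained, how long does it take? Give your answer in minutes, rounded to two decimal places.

256.7 GiB = 275,629,526,220.8 bytes = 2,205,036,209,766.4 bits
50 Mbps = 50,000,000 bits/s
time = 2,205,036,209,766.4 / 50,000,000 = 44,100.724 s
44,100.724 s / 60 = 735.01 minutes

735.01 minutes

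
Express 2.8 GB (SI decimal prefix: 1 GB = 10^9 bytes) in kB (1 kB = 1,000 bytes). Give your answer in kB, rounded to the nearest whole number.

2.8 GB = 2.8 × 10^9 bytes = 2,800,000,000 bytes
1 kB = 1,000 bytes
2,800,000,000 / 1,000 = 2,800,000 kB

2,800,000 kB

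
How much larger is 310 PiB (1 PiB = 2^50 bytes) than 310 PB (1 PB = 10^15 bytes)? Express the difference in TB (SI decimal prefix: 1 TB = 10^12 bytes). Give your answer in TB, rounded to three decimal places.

310 PiB = 310 × 1,125,899,906,842,624 = 349,028,971,121,213,440 bytes
310 PB = 310 × 1,000,000,000,000,000 = 310,000,000,000,000,000 bytes
difference = 39,028,971,121,213,440 bytes
39,028,971,121,213,440 / 1,000,000,000,000 = 39,028.971 TB

39,028.971 TB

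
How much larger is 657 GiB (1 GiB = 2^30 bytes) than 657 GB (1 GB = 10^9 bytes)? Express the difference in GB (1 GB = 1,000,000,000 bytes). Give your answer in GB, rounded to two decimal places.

48.45 GB

657 GiB = 657 × 1,073,741,824 = 705,448,378,368 bytes
657 GB = 657 × 1,000,000,000 = 657,000,000,000 bytes
difference = 48,448,378,368 bytes
48,448,378,368 / 1,000,000,000 = 48.45 GB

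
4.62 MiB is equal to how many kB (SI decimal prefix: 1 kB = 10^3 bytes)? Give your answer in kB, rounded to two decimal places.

4.62 MiB = 4.62 × 2^20 bytes = 4,844,421.12 bytes
1 kB = 1,000 bytes
4,844,421.12 / 1,000 = 4,844.42 kB

4,844.42 kB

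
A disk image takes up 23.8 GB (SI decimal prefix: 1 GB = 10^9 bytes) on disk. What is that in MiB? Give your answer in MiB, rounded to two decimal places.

23.8 GB × 1,000,000,000 bytes/GB = 23,800,000,000 bytes
1 MiB = 2^20 bytes = 1,048,576 bytes
23,800,000,000 / 1,048,576 = 22,697.45 MiB

22,697.45 MiB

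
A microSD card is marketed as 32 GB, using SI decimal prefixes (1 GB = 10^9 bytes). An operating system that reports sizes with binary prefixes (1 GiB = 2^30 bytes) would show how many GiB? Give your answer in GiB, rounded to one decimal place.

29.8 GiB

32 GB = 32 × 10^9 bytes = 32,000,000,000 bytes
1 GiB = 1,073,741,824 bytes
32,000,000,000 / 1,073,741,824 = 29.8 GiB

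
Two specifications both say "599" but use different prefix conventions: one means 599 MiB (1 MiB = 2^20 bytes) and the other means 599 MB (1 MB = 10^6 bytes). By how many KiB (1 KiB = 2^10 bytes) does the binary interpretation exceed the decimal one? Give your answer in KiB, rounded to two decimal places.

28,415.06 KiB

599 MiB = 599 × 1,048,576 = 628,097,024 bytes
599 MB = 599 × 1,000,000 = 599,000,000 bytes
difference = 29,097,024 bytes
29,097,024 / 1,024 = 28,415.06 KiB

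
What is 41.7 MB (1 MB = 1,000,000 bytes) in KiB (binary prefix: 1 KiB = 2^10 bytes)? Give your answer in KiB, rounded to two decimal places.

41.7 MB = 41.7 × 10^6 bytes = 41,700,000 bytes
1 KiB = 1,024 bytes
41,700,000 / 1,024 = 40,722.66 KiB

40,722.66 KiB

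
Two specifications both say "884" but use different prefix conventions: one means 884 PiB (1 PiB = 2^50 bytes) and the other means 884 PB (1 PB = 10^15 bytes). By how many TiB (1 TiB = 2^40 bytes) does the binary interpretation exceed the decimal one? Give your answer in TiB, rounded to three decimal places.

884 PiB = 884 × 1,125,899,906,842,624 = 995,295,517,648,879,616 bytes
884 PB = 884 × 1,000,000,000,000,000 = 884,000,000,000,000,000 bytes
difference = 111,295,517,648,879,616 bytes
111,295,517,648,879,616 / 1,099,511,627,776 = 101,222.684 TiB

101,222.684 TiB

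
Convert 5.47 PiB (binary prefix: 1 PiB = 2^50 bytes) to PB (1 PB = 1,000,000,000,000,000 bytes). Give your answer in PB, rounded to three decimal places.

5.47 PiB × 1,125,899,906,842,624 bytes/PiB = 6,158,672,490,429,153.28 bytes
1 PB = 1,000,000,000,000,000 bytes
6,158,672,490,429,153.28 / 1,000,000,000,000,000 = 6.159 PB

6.159 PB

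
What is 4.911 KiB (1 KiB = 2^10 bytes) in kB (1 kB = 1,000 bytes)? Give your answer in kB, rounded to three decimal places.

4.911 KiB × 1,024 bytes/KiB = 5,028.864 bytes
1 kB = 1,000 bytes
5,028.864 / 1,000 = 5.029 kB

5.029 kB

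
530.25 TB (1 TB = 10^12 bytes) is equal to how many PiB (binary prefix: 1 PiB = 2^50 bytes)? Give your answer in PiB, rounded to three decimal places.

530.25 TB = 530.25 × 10^12 bytes = 530,250,000,000,000 bytes
1 PiB = 2^50 bytes = 1,125,899,906,842,624 bytes
530,250,000,000,000 / 1,125,899,906,842,624 = 0.471 PiB

0.471 PiB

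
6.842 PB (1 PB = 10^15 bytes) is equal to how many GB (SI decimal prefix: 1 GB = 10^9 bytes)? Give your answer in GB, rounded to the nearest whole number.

6,842,000 GB

6.842 PB = 6.842 × 10^15 bytes = 6,842,000,000,000,000 bytes
1 GB = 1,000,000,000 bytes
6,842,000,000,000,000 / 1,000,000,000 = 6,842,000 GB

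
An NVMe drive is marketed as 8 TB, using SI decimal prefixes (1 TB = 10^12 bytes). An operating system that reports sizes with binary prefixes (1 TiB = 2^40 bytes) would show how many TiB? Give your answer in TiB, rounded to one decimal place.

7.3 TiB

8 TB = 8 × 10^12 bytes = 8,000,000,000,000 bytes
1 TiB = 2^40 bytes = 1,099,511,627,776 bytes
8,000,000,000,000 / 1,099,511,627,776 = 7.3 TiB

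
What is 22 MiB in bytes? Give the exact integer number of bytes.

23,068,672 bytes

22 × 1,048,576 = 23,068,672 bytes  (1 MiB = 2^20 bytes)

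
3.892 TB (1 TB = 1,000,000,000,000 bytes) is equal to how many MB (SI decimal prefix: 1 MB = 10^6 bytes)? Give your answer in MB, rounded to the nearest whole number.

3,892,000 MB

3.892 TB = 3.892 × 10^12 bytes = 3,892,000,000,000 bytes
1 MB = 10^6 bytes = 1,000,000 bytes
3,892,000,000,000 / 1,000,000 = 3,892,000 MB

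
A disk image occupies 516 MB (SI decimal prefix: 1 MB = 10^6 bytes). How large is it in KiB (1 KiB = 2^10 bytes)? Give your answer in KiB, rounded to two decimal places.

516 MB = 516 × 10^6 bytes = 516,000,000 bytes
1 KiB = 1,024 bytes
516,000,000 / 1,024 = 503,906.25 KiB

503,906.25 KiB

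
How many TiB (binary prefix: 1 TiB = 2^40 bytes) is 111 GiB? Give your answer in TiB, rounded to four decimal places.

111 GiB = 111 × 2^30 bytes = 119,185,342,464 bytes
1 TiB = 1,099,511,627,776 bytes
119,185,342,464 / 1,099,511,627,776 = 0.1084 TiB

0.1084 TiB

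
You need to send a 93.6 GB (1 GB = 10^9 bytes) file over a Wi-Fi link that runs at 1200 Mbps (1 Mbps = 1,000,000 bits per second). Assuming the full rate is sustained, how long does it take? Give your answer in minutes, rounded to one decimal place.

10.4 minutes

93.6 GB = 93,600,000,000 bytes = 748,800,000,000 bits
1200 Mbps = 1,200,000,000 bits/s
time = 748,800,000,000 / 1,200,000,000 = 624.00 s
624.00 s / 60 = 10.4 minutes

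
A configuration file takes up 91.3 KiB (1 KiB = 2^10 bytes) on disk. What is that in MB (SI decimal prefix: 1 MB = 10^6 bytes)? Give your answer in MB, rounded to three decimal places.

91.3 KiB = 91.3 × 2^10 bytes = 93,491.2 bytes
1 MB = 10^6 bytes = 1,000,000 bytes
93,491.2 / 1,000,000 = 0.093 MB

0.093 MB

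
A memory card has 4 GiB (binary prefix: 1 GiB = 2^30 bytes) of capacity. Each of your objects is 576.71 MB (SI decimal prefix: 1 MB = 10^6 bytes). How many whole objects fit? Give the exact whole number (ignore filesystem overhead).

Capacity: 4 GiB = 4,294,967,296 bytes
Per item: 576.71 MB = 576,710,000 bytes
⌊4,294,967,296 / 576,710,000⌋ = 7

7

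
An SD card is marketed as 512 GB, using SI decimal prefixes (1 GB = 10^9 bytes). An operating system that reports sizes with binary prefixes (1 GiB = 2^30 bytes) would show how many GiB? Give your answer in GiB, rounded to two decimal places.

476.84 GiB

512 GB × 1,000,000,000 bytes/GB = 512,000,000,000 bytes
1 GiB = 1,073,741,824 bytes
512,000,000,000 / 1,073,741,824 = 476.84 GiB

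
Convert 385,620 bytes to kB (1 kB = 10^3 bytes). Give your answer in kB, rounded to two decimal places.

385.62 kB

385,620 bytes given.
1 kB = 1,000 bytes
385,620 / 1,000 = 385.62 kB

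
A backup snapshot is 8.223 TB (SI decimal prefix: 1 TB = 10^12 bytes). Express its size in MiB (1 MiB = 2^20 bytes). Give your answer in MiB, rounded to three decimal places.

7,842,063.904 MiB

8.223 TB = 8.223 × 10^12 bytes = 8,223,000,000,000 bytes
1 MiB = 1,048,576 bytes
8,223,000,000,000 / 1,048,576 = 7,842,063.904 MiB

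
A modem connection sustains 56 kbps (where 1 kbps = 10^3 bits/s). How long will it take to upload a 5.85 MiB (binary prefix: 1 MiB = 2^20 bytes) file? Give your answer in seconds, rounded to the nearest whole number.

5.85 MiB = 6,134,169.6 bytes = 49,073,356.8 bits
56 kbps = 56,000 bits/s
time = 49,073,356.8 / 56,000 = 876 s

876 seconds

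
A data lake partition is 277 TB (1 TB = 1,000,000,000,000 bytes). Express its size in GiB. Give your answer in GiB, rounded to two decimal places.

257,976.35 GiB

277 TB = 277 × 10^12 bytes = 277,000,000,000,000 bytes
1 GiB = 2^30 bytes = 1,073,741,824 bytes
277,000,000,000,000 / 1,073,741,824 = 257,976.35 GiB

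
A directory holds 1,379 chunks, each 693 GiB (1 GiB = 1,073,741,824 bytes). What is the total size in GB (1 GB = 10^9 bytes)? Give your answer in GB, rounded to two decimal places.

1,026,118.15 GB

Total = 1,379 × 693 GiB = 955,647 GiB
= 955,647 × 1,073,741,824 bytes = 1,026,118,152,880,128 bytes
1 GB = 1,000,000,000 bytes
1,026,118,152,880,128 / 1,000,000,000 = 1,026,118.15 GB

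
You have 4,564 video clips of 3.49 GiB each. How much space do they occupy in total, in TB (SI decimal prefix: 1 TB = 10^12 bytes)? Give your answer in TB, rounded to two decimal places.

17.10 TB

Total = 4,564 × 3.49 GiB = 15928.36 GiB
= 15928.36 × 1,073,741,824 bytes = 17,102,946,319,728.64 bytes
1 TB = 1,000,000,000,000 bytes
17,102,946,319,728.64 / 1,000,000,000,000 = 17.10 TB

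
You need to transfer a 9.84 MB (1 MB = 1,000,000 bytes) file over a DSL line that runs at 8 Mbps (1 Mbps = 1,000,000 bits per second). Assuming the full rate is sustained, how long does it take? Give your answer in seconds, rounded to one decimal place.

9.8 seconds

9.84 MB = 9,840,000 bytes = 78,720,000 bits
8 Mbps = 8,000,000 bits/s
time = 78,720,000 / 8,000,000 = 9.8 s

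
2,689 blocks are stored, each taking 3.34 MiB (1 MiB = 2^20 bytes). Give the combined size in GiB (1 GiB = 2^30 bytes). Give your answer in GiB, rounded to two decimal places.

8.77 GiB

Total = 2,689 × 3.34 MiB = 8981.26 MiB
= 8981.26 × 1,048,576 bytes = 9,417,533,685.76 bytes
1 GiB = 1,073,741,824 bytes
9,417,533,685.76 / 1,073,741,824 = 8.77 GiB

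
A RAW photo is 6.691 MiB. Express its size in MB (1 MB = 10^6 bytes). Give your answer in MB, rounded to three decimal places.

6.691 MiB × 1,048,576 bytes/MiB = 7,016,022.016 bytes
1 MB = 1,000,000 bytes
7,016,022.016 / 1,000,000 = 7.016 MB

7.016 MB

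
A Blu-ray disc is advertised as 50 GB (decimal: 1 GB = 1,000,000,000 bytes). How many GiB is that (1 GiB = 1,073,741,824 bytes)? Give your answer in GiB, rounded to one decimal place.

46.6 GiB

50 GB × 1,000,000,000 bytes/GB = 50,000,000,000 bytes
1 GiB = 1,073,741,824 bytes
50,000,000,000 / 1,073,741,824 = 46.6 GiB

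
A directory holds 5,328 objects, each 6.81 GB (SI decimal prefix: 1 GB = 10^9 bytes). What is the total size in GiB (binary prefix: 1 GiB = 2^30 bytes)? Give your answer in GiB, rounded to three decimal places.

Total = 5,328 × 6.81 GB = 36283.68 GB
= 36283.68 × 1,000,000,000 bytes = 36,283,680,000,000 bytes
1 GiB = 1,073,741,824 bytes
36,283,680,000,000 / 1,073,741,824 = 33,791.810 GiB

33,791.810 GiB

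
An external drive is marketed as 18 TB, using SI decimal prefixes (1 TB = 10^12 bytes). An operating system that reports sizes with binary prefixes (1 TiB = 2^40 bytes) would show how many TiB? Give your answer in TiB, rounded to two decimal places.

18 TB = 18 × 10^12 bytes = 18,000,000,000,000 bytes
1 TiB = 2^40 bytes = 1,099,511,627,776 bytes
18,000,000,000,000 / 1,099,511,627,776 = 16.37 TiB

16.37 TiB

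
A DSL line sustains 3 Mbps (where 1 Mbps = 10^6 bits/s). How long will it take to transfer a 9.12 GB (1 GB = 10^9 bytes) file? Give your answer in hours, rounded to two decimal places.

9.12 GB = 9,120,000,000 bytes = 72,960,000,000 bits
3 Mbps = 3,000,000 bits/s
time = 72,960,000,000 / 3,000,000 = 24,320.0000 s
24,320.0000 s / 3600 = 6.76 hours

6.76 hours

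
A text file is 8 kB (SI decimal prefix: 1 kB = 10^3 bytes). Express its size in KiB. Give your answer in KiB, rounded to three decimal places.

7.813 KiB

8 kB × 1,000 bytes/kB = 8,000 bytes
1 KiB = 2^10 bytes = 1,024 bytes
8,000 / 1,024 = 7.813 KiB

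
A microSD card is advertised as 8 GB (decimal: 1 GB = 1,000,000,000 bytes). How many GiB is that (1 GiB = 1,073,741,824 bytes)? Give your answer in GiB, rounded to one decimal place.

7.5 GiB

8 GB = 8 × 10^9 bytes = 8,000,000,000 bytes
1 GiB = 2^30 bytes = 1,073,741,824 bytes
8,000,000,000 / 1,073,741,824 = 7.5 GiB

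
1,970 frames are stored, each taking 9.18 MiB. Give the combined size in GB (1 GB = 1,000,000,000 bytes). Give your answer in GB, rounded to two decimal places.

18.96 GB

Total = 1,970 × 9.18 MiB = 18084.6 MiB
= 18084.6 × 1,048,576 bytes = 18,963,077,529.6 bytes
1 GB = 1,000,000,000 bytes
18,963,077,529.6 / 1,000,000,000 = 18.96 GB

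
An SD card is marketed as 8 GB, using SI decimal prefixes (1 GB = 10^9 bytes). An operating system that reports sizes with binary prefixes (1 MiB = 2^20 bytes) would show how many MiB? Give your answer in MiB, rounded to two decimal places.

8 GB = 8 × 10^9 bytes = 8,000,000,000 bytes
1 MiB = 2^20 bytes = 1,048,576 bytes
8,000,000,000 / 1,048,576 = 7,629.39 MiB

7,629.39 MiB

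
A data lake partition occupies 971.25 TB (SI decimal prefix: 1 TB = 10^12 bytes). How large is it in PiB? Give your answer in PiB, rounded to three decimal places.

971.25 TB = 971.25 × 10^12 bytes = 971,250,000,000,000 bytes
1 PiB = 2^50 bytes = 1,125,899,906,842,624 bytes
971,250,000,000,000 / 1,125,899,906,842,624 = 0.863 PiB

0.863 PiB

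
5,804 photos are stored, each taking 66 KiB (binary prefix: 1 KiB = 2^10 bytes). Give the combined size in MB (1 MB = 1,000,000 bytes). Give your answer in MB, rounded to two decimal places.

Total = 5,804 × 66 KiB = 383,064 KiB
= 383,064 × 1,024 bytes = 392,257,536 bytes
1 MB = 1,000,000 bytes
392,257,536 / 1,000,000 = 392.26 MB

392.26 MB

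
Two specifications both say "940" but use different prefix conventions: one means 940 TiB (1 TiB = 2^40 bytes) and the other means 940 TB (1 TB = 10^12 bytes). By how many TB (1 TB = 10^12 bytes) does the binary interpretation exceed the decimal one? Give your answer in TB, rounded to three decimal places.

93.541 TB

940 TiB = 940 × 1,099,511,627,776 = 1,033,540,930,109,440 bytes
940 TB = 940 × 1,000,000,000,000 = 940,000,000,000,000 bytes
difference = 93,540,930,109,440 bytes
93,540,930,109,440 / 1,000,000,000,000 = 93.541 TB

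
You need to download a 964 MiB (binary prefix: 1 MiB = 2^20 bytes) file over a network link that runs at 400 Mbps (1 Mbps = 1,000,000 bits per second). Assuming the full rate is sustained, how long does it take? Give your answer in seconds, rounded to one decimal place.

964 MiB = 1,010,827,264 bytes = 8,086,618,112 bits
400 Mbps = 400,000,000 bits/s
time = 8,086,618,112 / 400,000,000 = 20.2 s

20.2 seconds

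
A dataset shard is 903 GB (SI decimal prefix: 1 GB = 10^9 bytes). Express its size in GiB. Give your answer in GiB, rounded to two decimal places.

840.98 GiB

903 GB × 1,000,000,000 bytes/GB = 903,000,000,000 bytes
1 GiB = 2^30 bytes = 1,073,741,824 bytes
903,000,000,000 / 1,073,741,824 = 840.98 GiB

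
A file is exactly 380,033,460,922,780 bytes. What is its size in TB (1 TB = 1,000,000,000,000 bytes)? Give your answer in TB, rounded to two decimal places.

380.03 TB

380,033,460,922,780 bytes given.
1 TB = 10^12 bytes = 1,000,000,000,000 bytes
380,033,460,922,780 / 1,000,000,000,000 = 380.03 TB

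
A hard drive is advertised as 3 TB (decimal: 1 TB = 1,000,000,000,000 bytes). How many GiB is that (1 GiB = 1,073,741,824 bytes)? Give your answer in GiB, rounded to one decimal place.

3 TB × 1,000,000,000,000 bytes/TB = 3,000,000,000,000 bytes
1 GiB = 2^30 bytes = 1,073,741,824 bytes
3,000,000,000,000 / 1,073,741,824 = 2,794.0 GiB

2,794.0 GiB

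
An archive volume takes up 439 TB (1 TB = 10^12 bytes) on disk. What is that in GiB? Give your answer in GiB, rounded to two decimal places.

408,850.61 GiB

439 TB = 439 × 10^12 bytes = 439,000,000,000,000 bytes
1 GiB = 1,073,741,824 bytes
439,000,000,000,000 / 1,073,741,824 = 408,850.61 GiB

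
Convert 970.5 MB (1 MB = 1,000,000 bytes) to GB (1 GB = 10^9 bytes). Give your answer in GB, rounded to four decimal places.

0.9705 GB

970.5 MB = 970.5 × 10^6 bytes = 970,500,000 bytes
1 GB = 10^9 bytes = 1,000,000,000 bytes
970,500,000 / 1,000,000,000 = 0.9705 GB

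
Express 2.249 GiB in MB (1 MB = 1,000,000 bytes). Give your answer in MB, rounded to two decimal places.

2.249 GiB = 2.249 × 2^30 bytes = 2,414,845,362.176 bytes
1 MB = 1,000,000 bytes
2,414,845,362.176 / 1,000,000 = 2,414.85 MB

2,414.85 MB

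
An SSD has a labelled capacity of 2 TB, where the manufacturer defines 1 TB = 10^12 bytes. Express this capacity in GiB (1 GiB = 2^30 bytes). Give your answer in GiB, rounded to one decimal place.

1,862.6 GiB

2 TB × 1,000,000,000,000 bytes/TB = 2,000,000,000,000 bytes
1 GiB = 2^30 bytes = 1,073,741,824 bytes
2,000,000,000,000 / 1,073,741,824 = 1,862.6 GiB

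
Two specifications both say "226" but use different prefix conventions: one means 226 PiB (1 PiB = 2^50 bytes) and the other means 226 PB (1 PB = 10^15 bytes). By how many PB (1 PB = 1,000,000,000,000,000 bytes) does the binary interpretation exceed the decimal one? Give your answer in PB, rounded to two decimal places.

28.45 PB

226 PiB = 226 × 1,125,899,906,842,624 = 254,453,378,946,433,024 bytes
226 PB = 226 × 1,000,000,000,000,000 = 226,000,000,000,000,000 bytes
difference = 28,453,378,946,433,024 bytes
28,453,378,946,433,024 / 1,000,000,000,000,000 = 28.45 PB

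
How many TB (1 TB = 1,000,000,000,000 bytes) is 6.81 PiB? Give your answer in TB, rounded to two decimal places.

6.81 PiB = 6.81 × 2^50 bytes = 7,667,378,365,598,269.44 bytes
1 TB = 1,000,000,000,000 bytes
7,667,378,365,598,269.44 / 1,000,000,000,000 = 7,667.38 TB

7,667.38 TB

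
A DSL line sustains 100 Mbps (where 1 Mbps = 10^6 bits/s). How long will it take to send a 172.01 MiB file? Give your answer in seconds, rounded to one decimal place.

172.01 MiB = 180,365,557.76 bytes = 1,442,924,462.08 bits
100 Mbps = 100,000,000 bits/s
time = 1,442,924,462.08 / 100,000,000 = 14.4 s

14.4 seconds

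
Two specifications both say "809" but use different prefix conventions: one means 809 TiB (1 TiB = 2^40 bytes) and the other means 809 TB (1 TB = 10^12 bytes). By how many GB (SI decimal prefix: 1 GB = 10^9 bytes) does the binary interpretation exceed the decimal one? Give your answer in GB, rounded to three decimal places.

80,504.907 GB

809 TiB = 809 × 1,099,511,627,776 = 889,504,906,870,784 bytes
809 TB = 809 × 1,000,000,000,000 = 809,000,000,000,000 bytes
difference = 80,504,906,870,784 bytes
80,504,906,870,784 / 1,000,000,000 = 80,504.907 GB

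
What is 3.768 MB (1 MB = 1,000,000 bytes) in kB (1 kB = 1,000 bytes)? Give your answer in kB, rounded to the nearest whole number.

3.768 MB = 3.768 × 10^6 bytes = 3,768,000 bytes
1 kB = 10^3 bytes = 1,000 bytes
3,768,000 / 1,000 = 3,768 kB

3,768 kB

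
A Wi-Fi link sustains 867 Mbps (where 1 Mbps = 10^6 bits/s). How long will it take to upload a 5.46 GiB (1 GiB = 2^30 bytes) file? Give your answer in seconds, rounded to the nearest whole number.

5.46 GiB = 5,862,630,359.04 bytes = 46,901,042,872.32 bits
867 Mbps = 867,000,000 bits/s
time = 46,901,042,872.32 / 867,000,000 = 54 s

54 seconds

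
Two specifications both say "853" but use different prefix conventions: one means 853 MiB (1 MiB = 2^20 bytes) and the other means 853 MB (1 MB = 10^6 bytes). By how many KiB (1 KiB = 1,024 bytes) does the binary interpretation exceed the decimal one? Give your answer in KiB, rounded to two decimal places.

40,464.19 KiB

853 MiB = 853 × 1,048,576 = 894,435,328 bytes
853 MB = 853 × 1,000,000 = 853,000,000 bytes
difference = 41,435,328 bytes
41,435,328 / 1,024 = 40,464.19 KiB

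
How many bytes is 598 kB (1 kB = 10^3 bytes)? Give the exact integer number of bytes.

598 × 1,000 = 598,000 bytes

598,000 bytes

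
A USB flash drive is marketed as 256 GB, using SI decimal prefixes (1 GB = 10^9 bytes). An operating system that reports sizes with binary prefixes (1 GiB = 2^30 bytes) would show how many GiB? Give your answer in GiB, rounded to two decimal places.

256 GB × 1,000,000,000 bytes/GB = 256,000,000,000 bytes
1 GiB = 1,073,741,824 bytes
256,000,000,000 / 1,073,741,824 = 238.42 GiB

238.42 GiB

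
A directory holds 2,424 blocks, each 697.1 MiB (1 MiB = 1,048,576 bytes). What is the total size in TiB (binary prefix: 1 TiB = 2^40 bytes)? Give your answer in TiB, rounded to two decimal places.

Total = 2,424 × 697.1 MiB = 1689770.4 MiB
= 1689770.4 × 1,048,576 bytes = 1,771,852,686,950.4 bytes
1 TiB = 1,099,511,627,776 bytes
1,771,852,686,950.4 / 1,099,511,627,776 = 1.61 TiB

1.61 TiB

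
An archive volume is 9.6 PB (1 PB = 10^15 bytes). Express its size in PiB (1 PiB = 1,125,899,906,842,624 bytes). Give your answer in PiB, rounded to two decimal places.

9.6 PB = 9.6 × 10^15 bytes = 9,600,000,000,000,000 bytes
1 PiB = 1,125,899,906,842,624 bytes
9,600,000,000,000,000 / 1,125,899,906,842,624 = 8.53 PiB

8.53 PiB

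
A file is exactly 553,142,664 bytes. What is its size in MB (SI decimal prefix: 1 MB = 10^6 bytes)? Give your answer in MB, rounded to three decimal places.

553,142,664 bytes given.
1 MB = 10^6 bytes = 1,000,000 bytes
553,142,664 / 1,000,000 = 553.143 MB

553.143 MB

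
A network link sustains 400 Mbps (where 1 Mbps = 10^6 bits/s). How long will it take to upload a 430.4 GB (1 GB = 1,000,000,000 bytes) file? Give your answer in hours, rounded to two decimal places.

2.39 hours

430.4 GB = 430,400,000,000 bytes = 3,443,200,000,000 bits
400 Mbps = 400,000,000 bits/s
time = 3,443,200,000,000 / 400,000,000 = 8,608.0000 s
8,608.0000 s / 3600 = 2.39 hours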